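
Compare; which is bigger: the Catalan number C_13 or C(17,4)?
C_13

Reasoning: C_13 = C(26,13)/(13+1) = 10,400,600/14 = 742,900; C(17,4) = 2,380.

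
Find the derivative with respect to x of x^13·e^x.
(13x^12 + x^13)e^x

Product rule: d/dx[x^13]·e^x + x^13·d/dx[e^x] = 13x^{12}e^x + x^13e^x.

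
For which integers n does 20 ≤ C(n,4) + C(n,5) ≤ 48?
6

Solution: C(5,4)+C(5,5)=6; C(6,4)+C(6,5)=21; C(7,4)+C(7,5)=56. So valid n = 6.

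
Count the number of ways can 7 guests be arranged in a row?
5,040

Reasoning: Arrangements of 7 distinct objects: 7! = 5,040.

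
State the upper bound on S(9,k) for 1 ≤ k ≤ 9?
7,770

Reasoning: Row S(9,k) for k = 1..9 (via S(n,k) = k·S(n−1,k) + S(n−1,k−1)): 1, 255, 3,025, 7,770, 6,951, 2,646, 462, 36, 1. The row is unimodal; maximum at k = 4: 7,770.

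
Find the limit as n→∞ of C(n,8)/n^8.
1/40320

Solution: C(n,8) ≈ n^8/8! for large n. Limit = 1/8! = 1/40320.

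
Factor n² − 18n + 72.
Seek roots whose sum is 18 and product is 72: (6, 12). So n² − 18n + 72 = (n − 6)(n − 12).
Final answer: (n − 6)(n − 12)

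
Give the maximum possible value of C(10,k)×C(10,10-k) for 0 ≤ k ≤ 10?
63,504
C(10,k)·C(10,10-k) = C(10,k)², maximised at the centre k = 5: C(10,5)² = 63,504.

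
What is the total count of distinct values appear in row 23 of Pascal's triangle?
12
Row 23 has entries C(23,0)..C(23,23); by symmetry C(23,k)=C(23,23-k), giving 12 distinct values.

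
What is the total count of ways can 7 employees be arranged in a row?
Arrangements of 7 distinct objects: 7! = 5,040.
Final answer: 5,040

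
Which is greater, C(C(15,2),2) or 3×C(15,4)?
C(C(15,2),2)=5,460, 3×C(15,4)=4,095.

Answer: C(C(15,2),2)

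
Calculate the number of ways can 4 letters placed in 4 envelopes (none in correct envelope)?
9

Reasoning: Using D(n) = (n-1)[D(n-1) + D(n-2)]:
D(4) = (4-1) × [D(3) + D(2)]
      = 3 × [2 + 1]
      = 3 × 3
      = 9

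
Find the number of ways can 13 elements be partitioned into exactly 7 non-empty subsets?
5,715,424

Reasoning: This equals S(13,7), the Stirling number of the 2nd kind.
Using the Stirling recurrence: S(n,k) = k·S(n-1,k) + S(n-1,k-1)
S(13,7) = 7·S(12,7) + S(12,6)
         = 7·627396 + 1323652
         = 4391772 + 1323652
         = 5,715,424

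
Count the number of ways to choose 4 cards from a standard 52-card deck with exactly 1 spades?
118,807

Reasoning: 13 spades and 39 non-spades: C(13,1) × C(39,3) = 13 × 9139 = 118,807.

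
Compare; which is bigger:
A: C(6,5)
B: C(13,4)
A=C(6,5)=6, B=C(13,4)=715.

Answer: B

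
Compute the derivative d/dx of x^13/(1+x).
(13x^12(1+x) - x^13)/(1+x)²

Reasoning: Quotient rule: [13x^{12}(1+x) - x^13]/(1+x)².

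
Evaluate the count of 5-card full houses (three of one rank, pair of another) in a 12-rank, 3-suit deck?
Triple rank: 12. Triple suits: C(3,3)=1. Pair rank: 11. Pair suits: C(3,2)=3. Total: 396.
Final answer: 396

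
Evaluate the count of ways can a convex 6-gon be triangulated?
14
Using the Catalan number formula: C_n = C(2n, n) / (n+1)
C_4 = C(8, 4) / (4+1)
     = 70 / 5
     = 14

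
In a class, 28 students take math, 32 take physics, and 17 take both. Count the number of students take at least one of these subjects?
43

Working:
|A∪B| = |A|+|B|-|A∩B| = 28+32-17 = 43.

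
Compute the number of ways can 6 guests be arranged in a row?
720

Solution: Arrangements of 6 distinct objects: 6! = 720.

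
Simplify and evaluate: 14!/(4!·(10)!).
1,001

Solution: This is C(14,4) = 1,001.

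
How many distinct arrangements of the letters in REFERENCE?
7,560

Solution: Word has 9 letters (R=2, E=4, F=1, N=1, C=1). Arrangements: 9!/Π(k!) = 7,560.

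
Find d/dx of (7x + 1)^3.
Chain rule: 3(7x+1)^{2} × 7 = 21(7x+1)^{2}.
Final answer: 21(7x + 1)^2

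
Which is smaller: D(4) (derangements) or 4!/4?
4!/4
D(4) = (4-1)·[D(3) + D(2)] = 3·[2 + 1] = 9; 4!/4 = 24/4 = 6.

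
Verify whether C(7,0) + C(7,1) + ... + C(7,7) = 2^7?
True

Reasoning: Binomial theorem with x = y = 1: Σ C(7,i) = (1+1)^7 = 2^7 = 128. The statement holds.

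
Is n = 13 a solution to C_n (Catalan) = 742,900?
C_13 = C(26,13)/(13+1) = 10,400,600/14 = 742,900, which equals 742,900.

Answer: Yes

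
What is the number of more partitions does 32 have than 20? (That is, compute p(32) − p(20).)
7,722

Pentagonal recurrence p(n) = p(n−1) + p(n−2) − p(n−5) − p(n−7) + …: p(32) = p(31) + p(30) − p(27) − p(25) + p(20) + p(17) − p(10) − p(6) = 6,842 + 5,604 − 3,010 − 1,958 + 627 + 297 − 42 − 11 = 8,349.
p(20) = p(19) + p(18) − p(15) − p(13) + p(8) + p(5) = 490 + 385 − 176 − 101 + 22 + 7 = 627.
Difference = 8,349 − 627 = 7,722.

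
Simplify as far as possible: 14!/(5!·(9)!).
2,002

This is C(14,5) = 2,002.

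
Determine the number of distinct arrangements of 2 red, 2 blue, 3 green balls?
210

Solution: Multinomial: 7!/(2! × 2! × 3!) = 210.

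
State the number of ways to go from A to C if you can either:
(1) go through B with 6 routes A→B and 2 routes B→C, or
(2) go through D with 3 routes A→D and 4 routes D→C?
24
Route via B: 6×2=12. Route via D: 3×4=12. Total: 24.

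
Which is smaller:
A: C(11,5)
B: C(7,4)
A=C(11,5)=462, B=C(7,4)=35.
Final answer: B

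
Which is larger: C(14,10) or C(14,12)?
C(14,10)

Solution: C(14,10)=1,001, C(14,12)=91.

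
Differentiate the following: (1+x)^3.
3(1+x)^2

Reasoning: Using the power rule: d/dx (1+x)^3 = 3(1+x)^{2}.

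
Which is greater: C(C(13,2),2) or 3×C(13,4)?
C(C(13,2),2)
C(C(13,2),2)=3,003, 3×C(13,4)=2,145.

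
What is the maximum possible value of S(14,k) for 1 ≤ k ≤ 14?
63,436,373

Working:
Row S(14,k) for k = 1..14 (via S(n,k) = k·S(n−1,k) + S(n−1,k−1)): 1, 8,191, 788,970, 10,391,745, 40,075,035, 63,436,373, 49,329,280, 20,912,320, 5,135,130, 752,752, 66,066, 3,367, 91, 1. The row is unimodal; maximum at k = 6: 63,436,373.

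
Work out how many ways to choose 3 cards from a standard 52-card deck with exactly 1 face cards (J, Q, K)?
9,360

Reasoning: 12 face cards and 40 non-face cards: C(12,1) × C(40,2) = 12 × 780 = 9,360.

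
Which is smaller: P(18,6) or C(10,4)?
C(10,4)
P(18,6)=13,366,080, C(10,4)=210.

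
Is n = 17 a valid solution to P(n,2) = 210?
No

Working:
P(17,2) = 17·16 = 272, which does not equal 210.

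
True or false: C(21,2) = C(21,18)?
False
C(21,2) = 210 but C(21,18) = 1,330; symmetry gives C(21,2) = C(21,19), not C(21,18).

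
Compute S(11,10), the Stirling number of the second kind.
55

Working:
Using the Stirling recurrence: S(n,k) = k·S(n-1,k) + S(n-1,k-1)
S(11,10) = 10·S(10,10) + S(10,9)
         = 10·1 + 45
         = 10 + 45
         = 55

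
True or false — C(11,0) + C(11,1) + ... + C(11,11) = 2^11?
True

Reasoning: Binomial theorem with x = y = 1: Σ C(11,i) = (1+1)^11 = 2^11 = 2,048. The statement holds.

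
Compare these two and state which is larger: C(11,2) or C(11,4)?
C(11,4)
C(11,2)=55, C(11,4)=330.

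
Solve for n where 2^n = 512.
2^9 = 512, so n = 9.
Final answer: 9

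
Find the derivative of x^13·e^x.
(13x^12 + x^13)e^x

Working:
Product rule: d/dx[x^13]·e^x + x^13·d/dx[e^x] = 13x^{12}e^x + x^13e^x.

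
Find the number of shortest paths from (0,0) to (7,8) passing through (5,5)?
2,520

Explanation: To (5,5): C(10,5)=252. From there: C(5,2)=10. Total: 2,520.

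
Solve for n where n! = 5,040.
n! is strictly increasing. 5! = 120, 6! = 720, 7! = 5,040 ✓. So n = 7.

Answer: 7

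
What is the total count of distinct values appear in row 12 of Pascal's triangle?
7

Row 12 has entries C(12,0)..C(12,12); by symmetry C(12,k)=C(12,12-k), giving 7 distinct values.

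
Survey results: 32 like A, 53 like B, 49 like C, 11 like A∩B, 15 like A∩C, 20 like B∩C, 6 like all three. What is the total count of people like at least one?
94

|A∪B∪C| = 32+53+49-11-15-20+6 = 94.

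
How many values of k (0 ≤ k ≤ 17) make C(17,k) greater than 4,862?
8

Working:
Row 17 is unimodal and symmetric about k=17/2. C(17,4)=2,380 ≤ 4,862; C(17,5)=6,188 > 4,862; by symmetry C(17,k) > 4,862 for k = 5..12. That's 12 - 5 + 1 = 8 values.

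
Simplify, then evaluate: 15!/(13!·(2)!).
105

Reasoning: This is C(15,13) = 105.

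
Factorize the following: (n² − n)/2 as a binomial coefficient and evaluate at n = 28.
(n² − n)/2 = n(n−1)/2 = C(n,2). At n = 28: C(28,2) = 378.

Answer: C(n,2); C(28,2) = 378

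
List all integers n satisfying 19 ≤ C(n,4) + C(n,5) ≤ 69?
6, 7

C(5,4)+C(5,5)=6; C(6,4)+C(6,5)=21; C(7,4)+C(7,5)=56; C(8,4)+C(8,5)=126. So valid n = 6, 7.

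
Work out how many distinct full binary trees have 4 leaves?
Using the Catalan number formula: C_n = C(2n, n) / (n+1)
C_3 = C(6, 3) / (3+1)
     = 20 / 4
     = 5
Final answer: 5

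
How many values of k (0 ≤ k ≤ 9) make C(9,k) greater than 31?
6

Working:
Row 9 is unimodal and symmetric about k=9/2. C(9,1)=9 ≤ 31; C(9,2)=36 > 31; by symmetry C(9,k) > 31 for k = 2..7. That's 7 - 2 + 1 = 6 values.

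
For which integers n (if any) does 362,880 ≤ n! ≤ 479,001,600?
n! is strictly increasing; 9! = 362,880 and 12! = 479,001,600, so valid n = 9, 10, 11, 12.

Answer: 9, 10, 11, 12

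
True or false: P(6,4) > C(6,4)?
True

Solution: P(6,4) = 360 and C(6,4) = 15; P(n,r) = r! × C(n,r) so P > C whenever r ≥ 2.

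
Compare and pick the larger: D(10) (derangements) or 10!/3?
D(10)

Working:
D(10) = (10-1)·[D(9) + D(8)] = 9·[133,496 + 14,833] = 1,334,961; 10!/3 = 3,628,800/3 = 1,209,600.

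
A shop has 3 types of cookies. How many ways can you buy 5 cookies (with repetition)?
21

Reasoning: Stars and bars: C(5+3-1, 5) = C(7, 5) = 21.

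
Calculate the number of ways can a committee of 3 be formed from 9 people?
84

Reasoning: C(9,3) = 9! / (3! × (9-3)!)
         = 9! / (3! × 6!)
         = 84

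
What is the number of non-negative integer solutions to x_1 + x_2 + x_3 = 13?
105
C(13+3-1, 3-1) = 105.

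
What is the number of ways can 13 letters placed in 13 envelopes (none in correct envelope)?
Using D(n) = (n-1)[D(n-1) + D(n-2)]:
D(13) = (13-1) × [D(12) + D(11)]
      = 12 × [176214841 + 14684570]
      = 12 × 190899411
      = 2,290,792,932
Final answer: 2,290,792,932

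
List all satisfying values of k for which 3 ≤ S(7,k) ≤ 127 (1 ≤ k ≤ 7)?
2, 6

Working:
S(7,1)=1; S(7,2)=63; S(7,3)=301; S(7,4)=350; S(7,5)=140; S(7,6)=21; S(7,7)=1. So valid k = 2, 6.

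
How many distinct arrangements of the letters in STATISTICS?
50,400
Word has 10 letters (S=3, T=3, A=1, I=2, C=1). Arrangements: 10!/Π(k!) = 50,400.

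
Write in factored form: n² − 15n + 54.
(n − 6)(n − 9)

Working:
Seek roots whose sum is 15 and product is 54: (6, 9). So n² − 15n + 54 = (n − 6)(n − 9).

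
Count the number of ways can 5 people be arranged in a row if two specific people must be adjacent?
48

Working:
Treat pair as unit: (5-1)! arrangements × 2 internal orders = 48.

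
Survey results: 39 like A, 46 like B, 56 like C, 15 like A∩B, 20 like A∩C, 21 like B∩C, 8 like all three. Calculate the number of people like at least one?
93

Solution: |A∪B∪C| = 39+46+56-15-20-21+8 = 93.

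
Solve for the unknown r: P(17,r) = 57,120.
P(17,r) = 17·16·…·(17−r+1), a product of r factors. Multiplying down from 17: 17 = 17; 17·16 = 272; 17·16·15 = 4,080; 17·16·15·14 = 57,120 ✓ (4 factors). So r = 4.
Final answer: 4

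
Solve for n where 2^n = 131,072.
17

Explanation: 131,072 = 1,024 × 128 = 2^10 × 2^7 = 2^17, so n = 17.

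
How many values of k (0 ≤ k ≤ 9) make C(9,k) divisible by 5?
0

Explanation: Checking C(9,k) mod 5 for k = 0..9: none are divisible by 5. Count = 0.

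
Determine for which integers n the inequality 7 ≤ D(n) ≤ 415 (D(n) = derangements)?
4, 5, 6

Explanation: Using D(n) = (n−1)[D(n−1) + D(n−2)] with D(1)=0, D(2)=1: D(3)=2; D(4)=9; D(5)=44; D(6)=265; D(7)=1,854. So valid n = 4, 5, 6.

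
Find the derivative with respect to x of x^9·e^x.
Product rule: d/dx[x^9]·e^x + x^9·d/dx[e^x] = 9x^{8}e^x + x^9e^x.

Answer: (9x^8 + x^9)e^x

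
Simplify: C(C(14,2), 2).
4,095

Working:
C(14,2) = 91, then C(91, 2) = 4,095.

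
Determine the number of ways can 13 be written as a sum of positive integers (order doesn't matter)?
101

Explanation: Pentagonal recurrence p(n) = p(n−1) + p(n−2) − p(n−5) − p(n−7) + …: p(13) = p(12) + p(11) − p(8) − p(6) + p(1) = 77 + 56 − 22 − 11 + 1 = 101.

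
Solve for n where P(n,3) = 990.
11
P(n,3) = n(n−1)(n−2) is increasing in n; n(n−1)(n−2) ≈ (n−1)^3 = 990 gives n ≈ 11.0. Check: P(9,3) = 504, P(10,3) = 720, P(11,3) = 990 ✓. So n = 11.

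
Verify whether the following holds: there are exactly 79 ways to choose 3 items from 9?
C(9,3) = 84 ≠ 79.
Final answer: False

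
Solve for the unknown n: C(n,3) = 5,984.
C(n,3) = n(n−1)(n−2)/3! is increasing in n, and n(n−1)(n−2) = 3!·5,984 = 35,904 ≈ (n−1)^3 gives n ≈ 34.0. Check: C(32,3) = 4,960, C(33,3) = 5,456, C(34,3) = 5,984 ✓. So n = 34.
Final answer: 34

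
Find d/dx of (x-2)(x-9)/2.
(2x - 11)/2

Working:
d/dx[(x-2)(x-9)] = (x-9) + (x-2) = 2x - 11. Dividing by 2 gives (2x - 11)/2.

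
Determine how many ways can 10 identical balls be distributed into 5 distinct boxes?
1,001

Explanation: C(10+5-1, 5-1) = C(14, 4) = 1,001.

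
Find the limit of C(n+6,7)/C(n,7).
Both numerator and denominator grow as n^7/7! for large n, so the ratio → 1.

Answer: 1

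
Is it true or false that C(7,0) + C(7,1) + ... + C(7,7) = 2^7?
True

Solution: Binomial theorem with x = y = 1: Σ C(7,i) = (1+1)^7 = 2^7 = 128. The statement holds.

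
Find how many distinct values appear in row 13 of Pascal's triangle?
Row 13 has entries C(13,0)..C(13,13); by symmetry C(13,k)=C(13,13-k), giving 7 distinct values.

Answer: 7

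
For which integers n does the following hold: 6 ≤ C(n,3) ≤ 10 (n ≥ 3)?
C(4,3)=4; C(5,3)=10; C(6,3)=20. So valid n = 5.
Final answer: 5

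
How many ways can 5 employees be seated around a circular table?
24

Solution: Circular arrangements: (5-1)! = 24.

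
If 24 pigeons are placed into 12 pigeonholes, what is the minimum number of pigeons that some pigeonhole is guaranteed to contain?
2

Working:
Pigeonhole: ⌈24/12⌉ = 2.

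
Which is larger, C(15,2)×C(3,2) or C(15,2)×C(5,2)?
C(15,2)×C(5,2)

Reasoning: C(15,2)×C(3,2)=315, C(15,2)×C(5,2)=1,050.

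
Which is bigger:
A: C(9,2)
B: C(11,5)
B

A=C(9,2)=36, B=C(11,5)=462.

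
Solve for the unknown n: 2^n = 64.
6

Working:
2^6 = 64, so n = 6.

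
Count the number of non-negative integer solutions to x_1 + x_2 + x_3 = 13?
105

Solution: C(13+3-1, 3-1) = 105.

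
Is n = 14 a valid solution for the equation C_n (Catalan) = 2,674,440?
C_14 = C(28,14)/(14+1) = 40,116,600/15 = 2,674,440, which equals 2,674,440.
Final answer: Yes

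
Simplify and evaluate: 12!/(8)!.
11,880

Solution: This equals 12×11×...×9 = 11,880.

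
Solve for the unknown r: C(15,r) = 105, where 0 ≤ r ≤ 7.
C(15,r) is increasing for 0 ≤ r ≤ 7. Stepping up (C(15,r+1) = C(15,r)·(15−r)/(r+1)): C(15,1) = 15, C(15,2) = 105 ✓. So r = 2.
Final answer: 2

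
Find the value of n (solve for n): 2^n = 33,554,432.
25

Solution: 33,554,432 = 1,024 × 1,024 × 32 = 2^10 × 2^10 × 2^5 = 2^25, so n = 25.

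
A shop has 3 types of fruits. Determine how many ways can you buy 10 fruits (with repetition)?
66

Reasoning: Stars and bars: C(10+3-1, 10) = C(12, 10) = 66.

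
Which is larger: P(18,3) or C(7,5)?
P(18,3)

Solution: P(18,3)=4,896, C(7,5)=21.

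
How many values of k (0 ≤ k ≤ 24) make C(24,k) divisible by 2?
21

Explanation: Checking C(24,k) mod 2 for k = 0..24: divisible at k = 1, 2, 3, 4, 5, 6, 7, 9, 10, 11, 12, 13, 14, 15, 17, 18, 19, 20, 21, 22, 23. That's 21 values.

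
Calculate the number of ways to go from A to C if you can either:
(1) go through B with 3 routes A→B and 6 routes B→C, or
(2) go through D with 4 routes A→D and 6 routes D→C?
42
Route via B: 3×6=18. Route via D: 4×6=24. Total: 42.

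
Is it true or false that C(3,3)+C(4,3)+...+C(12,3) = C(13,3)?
Hockey stick identity gives Σ = C(13,4) = 715; RHS C(13,3) = 286.
Final answer: False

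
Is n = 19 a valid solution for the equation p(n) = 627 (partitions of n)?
Pentagonal recurrence p(n) = p(n−1) + p(n−2) − p(n−5) − p(n−7) + …: p(19) = p(18) + p(17) − p(14) − p(12) + p(7) + p(4) = 385 + 297 − 135 − 77 + 15 + 5 = 490, which does not equal 627.

Answer: No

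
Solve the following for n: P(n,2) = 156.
P(n,2) = n(n−1) is increasing in n; n(n−1) ≈ (n−0.5)^2 = 156 gives n ≈ 13.0. Check: P(11,2) = 110, P(12,2) = 132, P(13,2) = 156 ✓. So n = 13.
Final answer: 13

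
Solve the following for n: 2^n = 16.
4
2^4 = 16, so n = 4.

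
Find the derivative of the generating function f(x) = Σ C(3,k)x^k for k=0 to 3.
Σ k·C(3,k)x^(k-1) for k=1 to 3

Working:
Term-by-term differentiation gives Σ k·C(3,k)x^{k-1} for k=1 to 3.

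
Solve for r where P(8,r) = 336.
3

P(8,r) = 8·7·…·(8−r+1), a product of r factors. Multiplying down from 8: 8 = 8; 8·7 = 56; 8·7·6 = 336 ✓ (3 factors). So r = 3.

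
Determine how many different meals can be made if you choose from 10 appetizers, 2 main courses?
20

Explanation: By the multiplication principle: 10 × 2 = 20.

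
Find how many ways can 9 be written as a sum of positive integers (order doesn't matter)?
30

Working:
Pentagonal recurrence p(n) = p(n−1) + p(n−2) − p(n−5) − p(n−7) + …: p(9) = p(8) + p(7) − p(4) − p(2) = 22 + 15 − 5 − 2 = 30.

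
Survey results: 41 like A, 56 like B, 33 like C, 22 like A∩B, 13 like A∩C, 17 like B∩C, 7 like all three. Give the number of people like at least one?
85

Reasoning: |A∪B∪C| = 41+56+33-22-13-17+7 = 85.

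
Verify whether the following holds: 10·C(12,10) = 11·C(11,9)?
False

Solution: Absorption identity k·C(n,k) = n·C(n-1,k-1). LHS = 10·66 = 660; RHS = 11·55 = 605.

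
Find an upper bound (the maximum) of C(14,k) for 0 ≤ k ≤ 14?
Maximum at k = 7: C(14,7) = 3,432.

Answer: 3,432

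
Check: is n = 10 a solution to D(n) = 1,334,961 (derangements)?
D(10) = (10-1)·[D(9) + D(8)] = 9·[133,496 + 14,833] = 1,334,961, which equals 1,334,961.
Final answer: Yes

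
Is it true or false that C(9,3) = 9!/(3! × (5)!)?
False

Reasoning: The correct denominator is 3!×6!, giving C(9,3) = 84; the stated RHS is 9!/(3!×5!) = 504 ≠ 84, so the statement does not hold.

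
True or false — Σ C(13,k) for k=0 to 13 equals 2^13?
True

Working:
Binomial theorem: Σ C(13,k) = (1+1)^13 = 2^13 = 8,192; RHS 2^13 = 8,192.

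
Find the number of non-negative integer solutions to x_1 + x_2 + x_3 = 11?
78

Reasoning: C(11+3-1, 3-1) = 78.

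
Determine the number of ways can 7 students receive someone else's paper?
1,854

Explanation: Using D(n) = (n-1)[D(n-1) + D(n-2)]:
D(7) = (7-1) × [D(6) + D(5)]
      = 6 × [265 + 44]
      = 6 × 309
      = 1,854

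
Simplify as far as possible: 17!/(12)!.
742,560

Working:
This equals 17×16×...×13 = 742,560.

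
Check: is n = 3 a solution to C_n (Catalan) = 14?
C_3 = C(6,3)/(3+1) = 20/4 = 5, which does not equal 14.
Final answer: No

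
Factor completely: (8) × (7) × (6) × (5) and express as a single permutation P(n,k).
Product of 4 consecutive descending integers starting at 8: P(8,4) = 8!/4! = 1,680.

Answer: P(8,4) = 8!/(4)!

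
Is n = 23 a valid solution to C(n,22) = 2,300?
No

Working:
C(23,22) = 23·22·21·20·19·18·17·16·15·14·13·12·11·10·9·8·7·6·5·4·3·2/22! = 25,852,016,738,884,976,640,000/1,124,000,727,777,607,680,000 = 23, which does not equal 2,300.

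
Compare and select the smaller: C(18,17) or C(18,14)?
C(18,17)=18, C(18,14)=3,060.
Final answer: C(18,17)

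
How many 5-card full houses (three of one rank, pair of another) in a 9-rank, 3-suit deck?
216
Triple rank: 9. Triple suits: C(3,3)=1. Pair rank: 8. Pair suits: C(3,2)=3. Total: 216.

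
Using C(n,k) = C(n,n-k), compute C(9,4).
126

Working:
C(9,4) = C(9,5) = 126.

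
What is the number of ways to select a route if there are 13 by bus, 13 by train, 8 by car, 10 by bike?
44
By the addition principle: 13 + 13 + 8 + 10 = 44.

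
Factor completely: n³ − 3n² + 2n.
n³ − 3n² + 2n = n(n² − 3n + 2) = n(n − 1)(n − 2).
Final answer: n(n − 1)(n − 2)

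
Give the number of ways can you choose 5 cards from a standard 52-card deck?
C(52,5) = 2,598,960.
Final answer: 2,598,960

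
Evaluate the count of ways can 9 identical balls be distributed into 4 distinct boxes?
220

Reasoning: C(9+4-1, 4-1) = C(12, 3) = 220.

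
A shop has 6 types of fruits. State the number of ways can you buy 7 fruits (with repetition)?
792

Solution: Stars and bars: C(7+6-1, 7) = C(12, 7) = 792.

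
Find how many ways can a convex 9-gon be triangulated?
429

Explanation: Using the Catalan number formula: C_n = C(2n, n) / (n+1)
C_7 = C(14, 7) / (7+1)
     = 3432 / 8
     = 429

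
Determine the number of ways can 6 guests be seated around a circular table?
120
Circular arrangements: (6-1)! = 120.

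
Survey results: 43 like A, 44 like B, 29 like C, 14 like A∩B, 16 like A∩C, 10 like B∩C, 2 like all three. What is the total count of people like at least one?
|A∪B∪C| = 43+44+29-14-16-10+2 = 78.
Final answer: 78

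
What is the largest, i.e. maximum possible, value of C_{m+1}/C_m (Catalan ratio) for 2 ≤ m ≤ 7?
10/3
C_{m+1}/C_m = 2(2m+1)/(m+2), which increases with m. Maximum at m = 7: 2·15/9 = 10/3.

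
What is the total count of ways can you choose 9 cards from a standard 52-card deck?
3,679,075,400

C(52,9) = 3,679,075,400.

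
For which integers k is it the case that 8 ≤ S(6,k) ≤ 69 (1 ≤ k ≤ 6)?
2, 4, 5

Reasoning: S(6,1)=1; S(6,2)=31; S(6,3)=90; S(6,4)=65; S(6,5)=15; S(6,6)=1. So valid k = 2, 4, 5.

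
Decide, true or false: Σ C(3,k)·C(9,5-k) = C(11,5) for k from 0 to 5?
False

Explanation: Vandermonde's identity gives C(12,5) = 792; RHS C(11,5) = 462.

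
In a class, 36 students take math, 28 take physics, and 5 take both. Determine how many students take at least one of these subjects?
59

Working:
|A∪B| = |A|+|B|-|A∩B| = 36+28-5 = 59.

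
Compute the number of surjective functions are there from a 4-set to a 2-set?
Onto functions = 2! × S(4,2)
First compute S(4,2) via recurrence:
Using the Stirling recurrence: S(n,k) = k·S(n-1,k) + S(n-1,k-1)
S(4,2) = 2·S(3,2) + S(3,1)
         = 2·3 + 1
         = 6 + 1
         = 7
Then: 2 × 7 = 14

Answer: 14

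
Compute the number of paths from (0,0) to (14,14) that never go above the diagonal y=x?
2,674,440

Reasoning: Counted by the Catalan number C_14: C_14 = C(28,14)/(14+1) = 40,116,600/15 = 2,674,440.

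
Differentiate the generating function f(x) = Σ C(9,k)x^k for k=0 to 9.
Term-by-term differentiation gives Σ k·C(9,k)x^{k-1} for k=1 to 9.
Final answer: Σ k·C(9,k)x^(k-1) for k=1 to 9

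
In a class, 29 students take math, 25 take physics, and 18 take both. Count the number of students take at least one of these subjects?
|A∪B| = |A|+|B|-|A∩B| = 29+25-18 = 36.
Final answer: 36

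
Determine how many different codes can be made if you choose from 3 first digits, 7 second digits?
By the multiplication principle: 3 × 7 = 21.
Final answer: 21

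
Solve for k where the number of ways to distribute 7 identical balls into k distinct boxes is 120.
Stars and bars: the count is C(7+k−1, k−1), increasing in k. k=2: C(8,1) = 8, k=3: C(9,2) = 36, k=4: C(10,3) = 120 ✓. So k = 4.

Answer: 4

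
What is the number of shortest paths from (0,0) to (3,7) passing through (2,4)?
60
To (2,4): C(6,2)=15. From there: C(4,1)=4. Total: 60.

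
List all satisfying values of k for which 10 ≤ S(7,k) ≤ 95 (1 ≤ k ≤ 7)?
2, 6

S(7,1)=1; S(7,2)=63; S(7,3)=301; S(7,4)=350; S(7,5)=140; S(7,6)=21; S(7,7)=1. So valid k = 2, 6.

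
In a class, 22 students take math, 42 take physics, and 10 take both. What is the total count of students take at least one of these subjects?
54

Working:
|A∪B| = |A|+|B|-|A∩B| = 22+42-10 = 54.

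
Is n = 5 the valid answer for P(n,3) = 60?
Yes

Working:
P(5,3) = 5·4·3 = 60, which equals 60.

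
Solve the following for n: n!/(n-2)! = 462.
n!/(n-2)! = n×(n-1), a product of 2 consecutive integers ≈ (n−0.5)^2. 462^(1/2) + 0.5 ≈ 22.0; check n = 22: 22×21 = 462 ✓. So n = 22.
Final answer: 22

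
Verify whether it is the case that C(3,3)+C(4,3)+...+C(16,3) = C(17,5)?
False
Hockey stick identity gives Σ = C(17,4) = 2,380; RHS C(17,5) = 6,188.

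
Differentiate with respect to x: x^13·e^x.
(13x^12 + x^13)e^x

Product rule: d/dx[x^13]·e^x + x^13·d/dx[e^x] = 13x^{12}e^x + x^13e^x.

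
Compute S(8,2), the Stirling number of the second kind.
127

Reasoning: Using the Stirling recurrence: S(n,k) = k·S(n-1,k) + S(n-1,k-1)
S(8,2) = 2·S(7,2) + S(7,1)
         = 2·63 + 1
         = 126 + 1
         = 127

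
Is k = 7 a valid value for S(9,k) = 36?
No

Working:
S(9,7) = 7·S(8,7) + S(8,6) = 7·28 + 266 = 462, which does not equal 36.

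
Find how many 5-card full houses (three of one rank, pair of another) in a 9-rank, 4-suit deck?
1,728

Working:
Triple rank: 9. Triple suits: C(4,3)=4. Pair rank: 8. Pair suits: C(4,2)=6. Total: 1,728.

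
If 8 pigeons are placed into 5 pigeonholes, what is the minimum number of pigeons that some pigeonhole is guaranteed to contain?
2

Pigeonhole: ⌈8/5⌉ = 2.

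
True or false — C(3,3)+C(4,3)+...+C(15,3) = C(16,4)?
True

Reasoning: Hockey stick identity gives Σ = C(16,4) = 1,820; RHS C(16,4) = 1,820.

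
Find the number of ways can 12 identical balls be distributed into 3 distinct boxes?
C(12+3-1, 3-1) = C(14, 2) = 91.

Answer: 91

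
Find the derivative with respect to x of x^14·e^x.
(14x^13 + x^14)e^x

Product rule: d/dx[x^14]·e^x + x^14·d/dx[e^x] = 14x^{13}e^x + x^14e^x.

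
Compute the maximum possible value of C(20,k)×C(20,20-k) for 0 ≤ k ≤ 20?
34,134,779,536

C(20,k)·C(20,20-k) = C(20,k)², maximised at the centre k = 10: C(20,10)² = 34,134,779,536.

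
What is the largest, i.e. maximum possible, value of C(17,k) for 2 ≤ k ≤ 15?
24,310

Reasoning: C(17,k) is maximised at the centre of the row: C(17,8) = 24,310.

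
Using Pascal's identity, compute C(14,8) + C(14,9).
C(14,8) + C(14,9) = C(15,9) = 5,005.

Answer: 5,005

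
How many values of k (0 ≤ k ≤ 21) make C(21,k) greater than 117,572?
6

Solution: Row 21 is unimodal and symmetric about k=21/2. C(21,7)=116,280 ≤ 117,572; C(21,8)=203,490 > 117,572; by symmetry C(21,k) > 117,572 for k = 8..13. That's 13 - 8 + 1 = 6 values.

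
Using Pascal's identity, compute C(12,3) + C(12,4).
715
C(12,3) + C(12,4) = C(13,4) = 715.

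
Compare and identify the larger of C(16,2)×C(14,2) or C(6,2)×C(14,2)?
C(16,2)×C(14,2)=10,920, C(6,2)×C(14,2)=1,365.
Final answer: C(16,2)×C(14,2)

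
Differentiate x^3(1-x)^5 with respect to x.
3x^2(1-x)^5 - 5x^3(1-x)^4

Product rule: 3x^{2}(1-x)^{5} + x^3·(-5)(1-x)^{4}.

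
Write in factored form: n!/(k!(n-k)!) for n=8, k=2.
C(8,2) = 28

Working:
This is the binomial coefficient C(8,2) = 28.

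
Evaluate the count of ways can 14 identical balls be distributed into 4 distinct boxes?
680

Explanation: C(14+4-1, 4-1) = C(17, 3) = 680.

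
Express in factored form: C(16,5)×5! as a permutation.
P(16,5)

Solution: C(16,5)×5! = [16!/(5!(11)!)]×5! = 16!/(11)! = P(16,5) = 524,160.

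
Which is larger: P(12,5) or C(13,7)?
P(12,5)=95,040, C(13,7)=1,716.
Final answer: P(12,5)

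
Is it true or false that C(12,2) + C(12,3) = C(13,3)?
Pascal's identity: LHS = 66 + 220 = 286; RHS = C(13,3) = 286. Both sides agree, so the statement holds.
Final answer: True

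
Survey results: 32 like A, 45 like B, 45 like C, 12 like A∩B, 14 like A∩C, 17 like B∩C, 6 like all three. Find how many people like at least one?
85

Reasoning: |A∪B∪C| = 32+45+45-12-14-17+6 = 85.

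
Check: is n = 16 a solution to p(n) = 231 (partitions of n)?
Yes

Explanation: Pentagonal recurrence p(n) = p(n−1) + p(n−2) − p(n−5) − p(n−7) + …: p(16) = p(15) + p(14) − p(11) − p(9) + p(4) + p(1) = 176 + 135 − 56 − 30 + 5 + 1 = 231, which equals 231.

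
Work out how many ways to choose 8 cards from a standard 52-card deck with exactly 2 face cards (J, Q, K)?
253,333,080

Reasoning: 12 face cards and 40 non-face cards: C(12,2) × C(40,6) = 66 × 3,838,380 = 253,333,080.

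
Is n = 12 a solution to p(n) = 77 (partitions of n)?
Yes

Solution: Pentagonal recurrence p(n) = p(n−1) + p(n−2) − p(n−5) − p(n−7) + …: p(12) = p(11) + p(10) − p(7) − p(5) + p(0) = 56 + 42 − 15 − 7 + 1 = 77, which equals 77.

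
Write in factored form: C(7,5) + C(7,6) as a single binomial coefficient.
C(8,6)

Solution: By Pascal's identity: C(7,5) + C(7,6) = C(8,6) = 28.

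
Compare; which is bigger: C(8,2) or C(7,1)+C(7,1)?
C(8,2)
C(8,2)=28; C(7,1)+C(7,1)=7+7=14.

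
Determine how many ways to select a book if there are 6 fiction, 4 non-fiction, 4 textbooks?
14
By the addition principle: 6 + 4 + 4 = 14.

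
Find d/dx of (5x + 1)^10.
50(5x + 1)^9

Explanation: Chain rule: 10(5x+1)^{9} × 5 = 50(5x+1)^{9}.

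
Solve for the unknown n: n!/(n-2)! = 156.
13
n!/(n-2)! = n×(n-1), a product of 2 consecutive integers ≈ (n−0.5)^2. 156^(1/2) + 0.5 ≈ 13.0; check n = 13: 13×12 = 156 ✓. So n = 13.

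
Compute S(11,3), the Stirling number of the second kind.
28,501

Solution: Using the Stirling recurrence: S(n,k) = k·S(n-1,k) + S(n-1,k-1)
S(11,3) = 3·S(10,3) + S(10,2)
         = 3·9330 + 511
         = 27990 + 511
         = 28,501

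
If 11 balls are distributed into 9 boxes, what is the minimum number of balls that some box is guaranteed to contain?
2

Solution: Pigeonhole: ⌈11/9⌉ = 2.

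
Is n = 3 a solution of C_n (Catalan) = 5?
Yes

Working:
C_3 = C(6,3)/(3+1) = 20/4 = 5, which equals 5.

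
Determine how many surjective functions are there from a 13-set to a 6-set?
6,711,344,640

Working:
Onto functions = 6! × S(13,6)
First compute S(13,6) via recurrence:
Using the Stirling recurrence: S(n,k) = k·S(n-1,k) + S(n-1,k-1)
S(13,6) = 6·S(12,6) + S(12,5)
         = 6·1323652 + 1379400
         = 7941912 + 1379400
         = 9,321,312
Then: 720 × 9321312 = 6,711,344,640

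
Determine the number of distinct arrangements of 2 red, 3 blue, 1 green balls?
60

Multinomial: 6!/(2! × 3! × 1!) = 60.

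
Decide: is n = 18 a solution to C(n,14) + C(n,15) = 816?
No

Reasoning: C(18,14) + C(18,15) = 3,060 + 816 = 3,876, which does not equal 816.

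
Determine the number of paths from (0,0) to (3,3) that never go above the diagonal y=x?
5

Explanation: Counted by the Catalan number C_3: C_3 = C(6,3)/(3+1) = 20/4 = 5.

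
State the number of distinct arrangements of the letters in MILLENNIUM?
226,800
Word has 10 letters (M=2, I=2, L=2, E=1, N=2, U=1). Arrangements: 10!/Π(k!) = 226,800.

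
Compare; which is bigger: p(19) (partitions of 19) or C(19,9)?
C(19,9)

Solution: Pentagonal recurrence p(n) = p(n−1) + p(n−2) − p(n−5) − p(n−7) + …: p(19) = p(18) + p(17) − p(14) − p(12) + p(7) + p(4) = 385 + 297 − 135 − 77 + 15 + 5 = 490; C(19,9) = 92,378.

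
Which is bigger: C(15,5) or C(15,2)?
C(15,5)

Solution: C(15,5)=3,003, C(15,2)=105.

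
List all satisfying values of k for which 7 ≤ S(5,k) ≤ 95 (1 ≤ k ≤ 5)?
S(5,1)=1; S(5,2)=15; S(5,3)=25; S(5,4)=10; S(5,5)=1. So valid k = 2, 3, 4.
Final answer: 2, 3, 4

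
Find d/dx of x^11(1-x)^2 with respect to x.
11x^10(1-x)^2 - 2x^11(1-x)^1

Solution: Product rule: 11x^{10}(1-x)^{2} + x^11·(-2)(1-x)^{1}.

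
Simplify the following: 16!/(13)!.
3,360

Solution: This equals 16×15×14 = 3,360.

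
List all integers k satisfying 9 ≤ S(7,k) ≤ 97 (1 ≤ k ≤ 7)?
2, 6

Solution: S(7,1)=1; S(7,2)=63; S(7,3)=301; S(7,4)=350; S(7,5)=140; S(7,6)=21; S(7,7)=1. So valid k = 2, 6.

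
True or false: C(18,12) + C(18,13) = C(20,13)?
False
Pascal's identity gives C(19,13) = 27,132, whereas C(20,13) = 77,520.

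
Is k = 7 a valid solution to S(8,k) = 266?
S(8,7) = 7·S(7,7) + S(7,6) = 7·1 + 21 = 28, which does not equal 266.
Final answer: No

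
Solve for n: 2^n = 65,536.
16

65,536 = 1,024 × 64 = 2^10 × 2^6 = 2^16, so n = 16.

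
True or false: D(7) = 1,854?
True

Solution: Derangements of 7 elements: D(7) = (7-1)·[D(6) + D(5)] = 6·[265 + 44] = 1,854.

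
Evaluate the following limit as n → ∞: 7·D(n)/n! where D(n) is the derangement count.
7/e

Solution: D(n)/n! → 1/e, so 7·D(n)/n! → 7/e.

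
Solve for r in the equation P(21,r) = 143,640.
P(21,r) = 21·20·…·(21−r+1), a product of r factors. Multiplying down from 21: 21 = 21; 21·20 = 420; 21·20·19 = 7,980; 21·20·19·18 = 143,640 ✓ (4 factors). So r = 4.
Final answer: 4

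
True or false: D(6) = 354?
False
Derangements of 6 elements: D(6) = (6-1)·[D(5) + D(4)] = 5·[44 + 9] = 265.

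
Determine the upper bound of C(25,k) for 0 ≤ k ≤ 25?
5,200,300

Maximum at k = 12 or k = 13: C(25,12) = 5,200,300.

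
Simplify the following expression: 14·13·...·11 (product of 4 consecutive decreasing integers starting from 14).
This is P(14,4) = 14!/(10)! = 24,024.

Answer: 24,024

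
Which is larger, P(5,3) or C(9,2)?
P(5,3)=60, C(9,2)=36.

Answer: P(5,3)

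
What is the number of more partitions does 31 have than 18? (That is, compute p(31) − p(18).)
6,457

Explanation: Pentagonal recurrence p(n) = p(n−1) + p(n−2) − p(n−5) − p(n−7) + …: p(31) = p(30) + p(29) − p(26) − p(24) + p(19) + p(16) − p(9) − p(5) = 5,604 + 4,565 − 2,436 − 1,575 + 490 + 231 − 30 − 7 = 6,842.
p(18) = p(17) + p(16) − p(13) − p(11) + p(6) + p(3) = 297 + 231 − 101 − 56 + 11 + 3 = 385.
Difference = 6,842 − 385 = 6,457.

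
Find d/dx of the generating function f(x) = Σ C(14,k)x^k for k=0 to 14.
Σ k·C(14,k)x^(k-1) for k=1 to 14

Term-by-term differentiation gives Σ k·C(14,k)x^{k-1} for k=1 to 14.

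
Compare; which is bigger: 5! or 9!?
9!

Working:
5!=120, 9!=362,880. 9! > 5!.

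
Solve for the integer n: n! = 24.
4

Reasoning: n! is strictly increasing. 2! = 2, 3! = 6, 4! = 24 ✓. So n = 4.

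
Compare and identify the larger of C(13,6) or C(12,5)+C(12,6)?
Equal

Working:
By Pascal's identity: C(13,6) = C(12,5)+C(12,6) = 1,716. Equal.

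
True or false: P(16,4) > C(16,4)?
True

P(16,4) = 43,680 and C(16,4) = 1,820; P(n,r) = r! × C(n,r) so P > C whenever r ≥ 2.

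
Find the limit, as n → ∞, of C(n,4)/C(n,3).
∞
C(n,4)/C(n,3) = (n-3)/4 → ∞ as n → ∞.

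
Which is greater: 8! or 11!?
11!

8!=40,320, 11!=39,916,800. 11! > 8!.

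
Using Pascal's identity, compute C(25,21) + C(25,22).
14,950

Working:
C(25,21) + C(25,22) = C(26,22) = 14,950.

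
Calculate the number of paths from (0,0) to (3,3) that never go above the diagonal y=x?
5

Solution: Counted by the Catalan number C_3: C_3 = C(6,3)/(3+1) = 20/4 = 5.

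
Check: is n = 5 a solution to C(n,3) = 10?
Yes

Reasoning: C(5,3) = 5·4·3/3! = 60/6 = 10, which equals 10.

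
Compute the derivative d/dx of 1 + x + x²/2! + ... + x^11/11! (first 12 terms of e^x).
1 + x + x²/2! + ... + x^10/10!

Reasoning: Differentiating term by term gives the first 11 terms of e^x.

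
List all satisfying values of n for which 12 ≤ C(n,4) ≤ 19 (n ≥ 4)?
6

Explanation: C(5,4)=5; C(6,4)=15; C(7,4)=35. So valid n = 6.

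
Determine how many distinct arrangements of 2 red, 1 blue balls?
3
Multinomial: 3!/(2! × 1!) = 3.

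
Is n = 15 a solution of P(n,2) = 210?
P(15,2) = 15·14 = 210, which equals 210.

Answer: Yes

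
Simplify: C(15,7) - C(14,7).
C(15,7) - C(14,7) = C(14,6) = 3,003.

Answer: 3,003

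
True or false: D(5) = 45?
Derangements of 5 elements: D(5) = (5-1)·[D(4) + D(3)] = 4·[9 + 2] = 44.
Final answer: False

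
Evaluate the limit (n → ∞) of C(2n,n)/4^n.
0

C(2n,n) ~ 4^n/√(πn), so C(2n,n)/4^n ~ 1/√(πn) → 0.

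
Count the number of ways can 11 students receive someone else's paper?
14,684,570

Reasoning: Using D(n) = (n-1)[D(n-1) + D(n-2)]:
D(11) = (11-1) × [D(10) + D(9)]
      = 10 × [1334961 + 133496]
      = 10 × 1468457
      = 14,684,570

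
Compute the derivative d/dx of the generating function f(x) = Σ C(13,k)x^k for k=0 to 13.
Σ k·C(13,k)x^(k-1) for k=1 to 13

Reasoning: Term-by-term differentiation gives Σ k·C(13,k)x^{k-1} for k=1 to 13.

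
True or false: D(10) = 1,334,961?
Derangements of 10 elements: D(10) = (10-1)·[D(9) + D(8)] = 9·[133,496 + 14,833] = 1,334,961.
Final answer: True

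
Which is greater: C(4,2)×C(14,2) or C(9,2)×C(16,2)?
C(9,2)×C(16,2)

Solution: C(4,2)×C(14,2)=546, C(9,2)×C(16,2)=4,320.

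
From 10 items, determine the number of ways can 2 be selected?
C(10,2) = 10! / (2! × (10-2)!)
         = 10! / (2! × 8!)
         = 45

Answer: 45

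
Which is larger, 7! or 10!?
7!=5,040, 10!=3,628,800. 10! > 7!.
Final answer: 10!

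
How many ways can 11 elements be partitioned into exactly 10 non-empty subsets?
55
This equals S(11,10), the Stirling number of the 2nd kind.
Using the Stirling recurrence: S(n,k) = k·S(n-1,k) + S(n-1,k-1)
S(11,10) = 10·S(10,10) + S(10,9)
         = 10·1 + 45
         = 10 + 45
         = 55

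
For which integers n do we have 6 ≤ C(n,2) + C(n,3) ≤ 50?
4, 5, 6

Working:
C(3,2)+C(3,3)=4; C(4,2)+C(4,3)=10; C(5,2)+C(5,3)=20; C(6,2)+C(6,3)=35; C(7,2)+C(7,3)=56. So valid n = 4, 5, 6.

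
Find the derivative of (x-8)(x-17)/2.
(2x - 25)/2

Reasoning: d/dx[(x-8)(x-17)] = (x-17) + (x-8) = 2x - 25. Dividing by 2 gives (2x - 25)/2.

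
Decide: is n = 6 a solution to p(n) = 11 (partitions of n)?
Yes

Pentagonal recurrence p(n) = p(n−1) + p(n−2) − p(n−5) − p(n−7) + …: p(6) = p(5) + p(4) − p(1) = 7 + 5 − 1 = 11, which equals 11.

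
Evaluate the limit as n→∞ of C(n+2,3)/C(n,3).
Both numerator and denominator grow as n^3/3! for large n, so the ratio → 1.
Final answer: 1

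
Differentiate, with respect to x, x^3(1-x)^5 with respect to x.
Product rule: 3x^{2}(1-x)^{5} + x^3·(-5)(1-x)^{4}.
Final answer: 3x^2(1-x)^5 - 5x^3(1-x)^4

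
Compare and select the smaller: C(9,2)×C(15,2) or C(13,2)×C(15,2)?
C(9,2)×C(15,2)
C(9,2)×C(15,2)=3,780, C(13,2)×C(15,2)=8,190.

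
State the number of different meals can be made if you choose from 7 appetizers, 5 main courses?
By the multiplication principle: 7 × 5 = 35.

Answer: 35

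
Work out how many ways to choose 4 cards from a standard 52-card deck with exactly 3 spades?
13 spades and 39 non-spades: C(13,3) × C(39,1) = 286 × 39 = 11,154.

Answer: 11,154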